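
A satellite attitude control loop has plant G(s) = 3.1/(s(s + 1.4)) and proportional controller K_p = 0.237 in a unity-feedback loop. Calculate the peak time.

From 1 + K_pG(s) = 0: s² + 1.4s + 0.7347 = 0 ⇒ ω_n = 0.8571, ζ = 0.8167.
Damped frequency ω_d = ω_n√(1−ζ²) = 0.4947 rad/s, so peak time T_p = π/ω_d = 6.35 s.

T_p = 6.35 s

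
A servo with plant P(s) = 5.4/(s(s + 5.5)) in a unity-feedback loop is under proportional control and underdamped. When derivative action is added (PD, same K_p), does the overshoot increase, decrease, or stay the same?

The derivative term adds K·K_d to the s-coefficient of the characteristic equation, raising 2ζω_n while ω_n is unchanged; ζ increases, so overshoot decreases.

decrease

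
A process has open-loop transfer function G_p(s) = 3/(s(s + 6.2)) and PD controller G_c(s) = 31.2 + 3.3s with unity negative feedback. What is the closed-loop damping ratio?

Forward path: (31.2 + 3.3s)·3/(s(s+6.2)). The closed-loop characteristic equation is s² + (6.2 + 3·3.3)s + 3·31.2 = 0.
That is s² + 16.1s + 93.6 = 0, so ω_n = 9.675 rad/s and ζ = 16.1/(2·9.675) = 0.8321.

ζ = 0.832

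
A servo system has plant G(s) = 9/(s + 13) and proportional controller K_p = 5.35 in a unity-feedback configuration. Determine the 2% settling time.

Closed-loop transfer function: T(s) = K_p·G(s)/(1 + K_p·G(s)) = 48.15/(s + 13 + 48.15) = 48.15/(s + 61.15).
Time constant τ = 1/61.15 = 0.01635 s, so the 2% settling time is about 4τ = 0.0654 s.

T_s ≈ 0.0654 s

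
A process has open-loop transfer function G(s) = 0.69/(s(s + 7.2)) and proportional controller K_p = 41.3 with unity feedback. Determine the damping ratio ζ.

1 + K_p·G(s) = 0 gives s² + 7.2s + 28.5 = 0.
Matching s² + 2ζω_n s + ω_n²: ω_n = √28.5 = 5.338 rad/s and 2ζω_n = 7.2, so ζ = 7.2/(2·5.338) = 0.674.

ζ = 0.674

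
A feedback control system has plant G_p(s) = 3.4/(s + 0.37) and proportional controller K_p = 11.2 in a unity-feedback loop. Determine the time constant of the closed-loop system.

Closed-loop transfer function: T(s) = K_p·G_p(s)/(1 + K_p·G_p(s)) = 38.08/(s + 0.37 + 38.08) = 38.08/(s + 38.45).
Time constant τ = 1/38.45 = 0.026 s.

τ = 0.026 s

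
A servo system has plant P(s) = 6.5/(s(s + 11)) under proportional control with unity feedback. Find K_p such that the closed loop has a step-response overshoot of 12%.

K_p = 14.9

From %OS = 100·exp(−πζ/√(1−ζ²)) = 12%, ζ = −ln(0.12)/√(π²+ln²(0.12)) = 0.5594.
Characteristic equation s² + 11s + 6.5K_p = 0 gives ζ = 11/(2√(6.5K_p)).
Setting ζ = 0.5594: √(6.5K_p) = 11/(2·0.5594) = 9.832, so K_p = 96.66/6.5 = 14.9.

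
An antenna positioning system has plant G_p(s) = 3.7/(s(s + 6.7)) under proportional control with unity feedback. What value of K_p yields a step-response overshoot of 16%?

From %OS = 100·exp(−πζ/√(1−ζ²)) = 16%, ζ = −ln(0.16)/√(π²+ln²(0.16)) = 0.5039.
Characteristic equation s² + 6.7s + 3.7K_p = 0 gives ζ = 6.7/(2√(3.7K_p)).
Setting ζ = 0.5039: √(3.7K_p) = 6.7/(2·0.5039) = 6.649, so K_p = 44.2/3.7 = 11.9.

K_p = 11.9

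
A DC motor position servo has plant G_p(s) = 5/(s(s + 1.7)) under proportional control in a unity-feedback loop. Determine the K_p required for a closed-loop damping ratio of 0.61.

K_p = 0.388

Closed-loop characteristic equation: s² + 1.7s + K_p·5 = 0.
So ω_n = √(5K_p) and 2ζω_n = 1.7, giving ζ = 1.7/(2√(5K_p)).
Setting ζ = 0.61: √(5K_p) = 1.7/(2·0.61) = 1.393, so K_p = 1.942/5 = 0.388.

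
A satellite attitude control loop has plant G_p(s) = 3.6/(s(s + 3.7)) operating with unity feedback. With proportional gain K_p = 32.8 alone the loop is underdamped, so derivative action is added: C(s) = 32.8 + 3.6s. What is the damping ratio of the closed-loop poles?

Forward path: (32.8 + 3.6s)·3.6/(s(s+3.7)). The closed-loop characteristic equation is s² + (3.7 + 3.6·3.6)s + 3.6·32.8 = 0.
That is s² + 16.66s + 118.1 = 0, so ω_n = 10.87 rad/s and ζ = 16.66/(2·10.87) = 0.7666.

ζ = 0.767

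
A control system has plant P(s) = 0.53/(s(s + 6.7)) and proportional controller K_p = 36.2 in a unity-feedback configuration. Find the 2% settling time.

T_s ≈ 1.19 s

From 1 + K_pP(s) = 0: s² + 6.7s + 19.19 = 0 ⇒ ω_n = 4.38, ζ = 0.7648.
2% settling time T_s ≈ 4/(ζω_n) = 4/3.35 = 1.19 s.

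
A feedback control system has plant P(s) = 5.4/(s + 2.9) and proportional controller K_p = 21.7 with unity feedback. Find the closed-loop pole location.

Closed-loop transfer function: T(s) = K_p·P(s)/(1 + K_p·P(s)) = 117.2/(s + 2.9 + 117.2) = 117.2/(s + 120.1).
The closed-loop pole is at s = −120.1.

s = -120.1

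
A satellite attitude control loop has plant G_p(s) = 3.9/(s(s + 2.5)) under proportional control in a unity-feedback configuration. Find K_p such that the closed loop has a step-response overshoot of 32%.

K_p = 3.45

From %OS = 100·exp(−πζ/√(1−ζ²)) = 32%, ζ = −ln(0.32)/√(π²+ln²(0.32)) = 0.341.
Characteristic equation s² + 2.5s + 3.9K_p = 0 gives ζ = 2.5/(2√(3.9K_p)).
Setting ζ = 0.341: √(3.9K_p) = 2.5/(2·0.341) = 3.666, so K_p = 13.44/3.9 = 3.45.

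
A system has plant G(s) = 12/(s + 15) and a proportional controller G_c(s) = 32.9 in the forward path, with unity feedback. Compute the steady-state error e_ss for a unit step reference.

The loop is type 0. Static position error constant K_pos = G_c(0)·G(0) = 32.9·0.8 = 26.32.
Steady-state error to a unit step: e_ss = 1/(1+K_pos) = 1/27.32 = 0.0366.

0.0366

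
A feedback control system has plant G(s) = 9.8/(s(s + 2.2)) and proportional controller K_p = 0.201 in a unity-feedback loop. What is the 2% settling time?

T_s ≈ 3.64 s

Closed-loop characteristic equation: s² + 2.2s + 1.97 = 0, so ω_n = 1.403 rad/s and ζ = 2.2/(2·1.403) = 0.7838.
2% settling time T_s ≈ 4/(ζω_n) = 4/1.1 = 3.64 s.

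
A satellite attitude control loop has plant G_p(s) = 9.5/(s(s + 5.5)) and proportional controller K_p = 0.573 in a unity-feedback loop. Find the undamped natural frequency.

1 + K_p·G_p(s) = 0 gives s² + 5.5s + 5.443 = 0.
So ω_n² = 5.443 ⇒ ω_n = 2.333 rad/s, and ζ = 5.5/(2ω_n) = 1.18.

ω_n = 2.33 rad/s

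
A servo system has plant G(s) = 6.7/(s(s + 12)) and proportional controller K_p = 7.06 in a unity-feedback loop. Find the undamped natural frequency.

ω_n = 6.88 rad/s

With unity feedback the closed-loop characteristic equation is s² + 12s + 7.06·6.7 = s² + 12s + 47.3 = 0.
Matching s² + 2ζω_n s + ω_n²: ω_n = √47.3 = 6.878 rad/s and 2ζω_n = 12, so ζ = 12/(2·6.878) = 0.872.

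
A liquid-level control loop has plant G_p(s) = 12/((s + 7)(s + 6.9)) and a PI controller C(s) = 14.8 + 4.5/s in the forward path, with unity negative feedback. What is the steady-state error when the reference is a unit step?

The open loop C(s)G_p(s) has a pole at the origin (type 1), so the static position error constant is infinite and e_ss = 1/(1+∞) = 0.

0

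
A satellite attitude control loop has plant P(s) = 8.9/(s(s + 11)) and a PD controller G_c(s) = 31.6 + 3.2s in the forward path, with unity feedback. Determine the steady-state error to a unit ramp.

The loop has one pole at the origin (type 1). Velocity error constant K_v = lim_{s→0} s·G_c(s)P(s) = 31.6·8.9/11 = 25.57.
Steady-state error to a unit ramp: e_ss = 1/K_v = 0.0391.

0.0391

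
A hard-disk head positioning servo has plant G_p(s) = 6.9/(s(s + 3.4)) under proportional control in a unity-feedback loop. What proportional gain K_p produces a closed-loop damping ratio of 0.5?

Closed-loop characteristic equation: s² + 3.4s + K_p·6.9 = 0.
So ω_n = √(6.9K_p) and 2ζω_n = 3.4, giving ζ = 3.4/(2√(6.9K_p)).
Setting ζ = 0.5: √(6.9K_p) = 3.4/(2·0.5) = 3.4, so K_p = 11.56/6.9 = 1.68.

K_p = 1.68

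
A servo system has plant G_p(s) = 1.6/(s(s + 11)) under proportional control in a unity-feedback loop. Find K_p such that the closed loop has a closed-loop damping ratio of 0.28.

K_p = 241

Closed-loop characteristic equation: s² + 11s + K_p·1.6 = 0.
So ω_n = √(1.6K_p) and 2ζω_n = 11, giving ζ = 11/(2√(1.6K_p)).
Setting ζ = 0.28: √(1.6K_p) = 11/(2·0.28) = 19.64, so K_p = 385.8/1.6 = 241.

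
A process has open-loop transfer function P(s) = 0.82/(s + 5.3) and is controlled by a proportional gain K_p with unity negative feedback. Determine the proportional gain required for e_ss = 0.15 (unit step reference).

For a type-0 loop with proportional control, e_ss = 1/(1 + K_p·P(0)).
P(0) = 0.1547. Require 1/(1 + K_p·0.1547) = 0.15, so 1 + 0.1547·K_p = 6.667.
K_p = (6.667 − 1)/0.1547 = 36.6.

K_p = 36.6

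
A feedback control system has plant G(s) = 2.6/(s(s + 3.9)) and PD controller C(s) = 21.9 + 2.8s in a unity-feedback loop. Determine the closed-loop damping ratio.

ζ = 0.741

Forward path: (21.9 + 2.8s)·2.6/(s(s+3.9)). The closed-loop characteristic equation is s² + (3.9 + 2.6·2.8)s + 2.6·21.9 = 0.
That is s² + 11.18s + 56.94 = 0, so ω_n = 7.546 rad/s and ζ = 11.18/(2·7.546) = 0.7408.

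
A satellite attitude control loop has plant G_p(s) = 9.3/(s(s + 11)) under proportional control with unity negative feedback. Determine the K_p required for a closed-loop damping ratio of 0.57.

Closed-loop characteristic equation: s² + 11s + K_p·9.3 = 0.
So ω_n = √(9.3K_p) and 2ζω_n = 11, giving ζ = 11/(2√(9.3K_p)).
Setting ζ = 0.57: √(9.3K_p) = 11/(2·0.57) = 9.649, so K_p = 93.11/9.3 = 10.

K_p = 10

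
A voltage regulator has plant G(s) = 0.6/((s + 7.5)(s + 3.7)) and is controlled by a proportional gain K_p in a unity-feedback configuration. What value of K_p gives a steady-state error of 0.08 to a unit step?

K_p = 532

Steady-state error for a unit step on this type-0 loop is 1/(1 + K_p·G(0)).
G(0) = 0.02162. Require 1/(1 + K_p·0.02162) = 0.08, so 1 + 0.02162·K_p = 12.5.
K_p = (12.5 − 1)/0.02162 = 532.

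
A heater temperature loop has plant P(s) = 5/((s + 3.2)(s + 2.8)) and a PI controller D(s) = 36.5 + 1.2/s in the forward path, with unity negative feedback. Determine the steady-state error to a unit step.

The open loop D(s)P(s) has a pole at the origin (type 1), so the static position error constant is infinite and e_ss = 1/(1+∞) = 0.

0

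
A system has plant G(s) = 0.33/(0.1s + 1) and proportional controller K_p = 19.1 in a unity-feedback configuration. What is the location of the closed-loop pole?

Closed loop: T(s) = K_p·G/(1+K_p·G) = 6.303/(0.1s + 1 + 6.303), with pole at s = −(1 + 6.303)/0.1 = −73.03.

s = -73.03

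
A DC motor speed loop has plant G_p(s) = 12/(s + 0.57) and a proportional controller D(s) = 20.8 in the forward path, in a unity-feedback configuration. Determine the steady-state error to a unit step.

The loop is type 0. Static position error constant K_pos = D(0)·G_p(0) = 20.8·21.05 = 437.9.
Steady-state error to a unit step: e_ss = 1/(1+K_pos) = 1/438.9 = 0.00228.

0.00228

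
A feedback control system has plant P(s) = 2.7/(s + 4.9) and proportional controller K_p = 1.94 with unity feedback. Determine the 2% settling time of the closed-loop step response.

Closed-loop transfer function: T(s) = K_p·P(s)/(1 + K_p·P(s)) = 5.238/(s + 4.9 + 5.238) = 5.238/(s + 10.14).
Time constant τ = 1/10.14 = 0.09864 s, so the 2% settling time is about 4τ = 0.395 s.

T_s ≈ 0.395 s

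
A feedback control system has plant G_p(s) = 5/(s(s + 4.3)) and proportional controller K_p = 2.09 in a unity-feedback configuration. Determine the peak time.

From 1 + K_pG_p(s) = 0: s² + 4.3s + 10.45 = 0 ⇒ ω_n = 3.233, ζ = 0.6651.
Damped frequency ω_d = ω_n√(1−ζ²) = 2.414 rad/s, so peak time T_p = π/ω_d = 1.3 s.

T_p = 1.3 s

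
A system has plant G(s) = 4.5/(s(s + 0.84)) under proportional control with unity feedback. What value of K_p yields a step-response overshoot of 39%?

From %OS = 100·exp(−πζ/√(1−ζ²)) = 39%, ζ = −ln(0.39)/√(π²+ln²(0.39)) = 0.2871.
Characteristic equation s² + 0.84s + 4.5K_p = 0 gives ζ = 0.84/(2√(4.5K_p)).
Setting ζ = 0.2871: √(4.5K_p) = 0.84/(2·0.2871) = 1.463, so K_p = 2.14/4.5 = 0.476.

K_p = 0.476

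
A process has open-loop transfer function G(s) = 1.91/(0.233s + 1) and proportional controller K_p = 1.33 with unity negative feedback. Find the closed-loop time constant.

τ = 0.0658 s

Closed loop: T(s) = K_p·G/(1+K_p·G) = 2.54/(0.233s + 1 + 2.54), with pole at s = −(1 + 2.54)/0.233 = −15.19.
Closed-loop time constant τ = 1/15.19 = 0.0658 s.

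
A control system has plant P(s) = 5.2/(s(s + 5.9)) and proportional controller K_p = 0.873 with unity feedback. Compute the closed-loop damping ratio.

The closed-loop denominator is s(s+5.9) + 0.873·5.2 = s² + 5.9s + 4.54.
Matching s² + 2ζω_n s + ω_n²: ω_n = √4.54 = 2.131 rad/s and 2ζω_n = 5.9, so ζ = 5.9/(2·2.131) = 1.38.

ζ = 1.38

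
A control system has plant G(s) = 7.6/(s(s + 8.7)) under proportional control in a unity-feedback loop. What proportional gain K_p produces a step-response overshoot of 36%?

K_p = 26

From %OS = 100·exp(−πζ/√(1−ζ²)) = 36%, ζ = −ln(0.36)/√(π²+ln²(0.36)) = 0.3093.
Characteristic equation s² + 8.7s + 7.6K_p = 0 gives ζ = 8.7/(2√(7.6K_p)).
Setting ζ = 0.3093: √(7.6K_p) = 8.7/(2·0.3093) = 14.07, so K_p = 197.8/7.6 = 26.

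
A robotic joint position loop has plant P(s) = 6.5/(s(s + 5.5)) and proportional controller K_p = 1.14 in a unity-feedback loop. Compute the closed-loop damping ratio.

ζ = 1.01

1 + K_p·P(s) = 0 gives s² + 5.5s + 7.41 = 0.
So ω_n² = 7.41 ⇒ ω_n = 2.722 rad/s, and ζ = 5.5/(2ω_n) = 1.01.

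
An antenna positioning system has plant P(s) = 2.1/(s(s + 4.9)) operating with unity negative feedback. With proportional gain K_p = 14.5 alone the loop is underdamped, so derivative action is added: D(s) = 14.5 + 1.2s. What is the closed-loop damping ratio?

ζ = 0.672

Forward path: (14.5 + 1.2s)·2.1/(s(s+4.9)). The closed-loop characteristic equation is s² + (4.9 + 2.1·1.2)s + 2.1·14.5 = 0.
That is s² + 7.42s + 30.45 = 0, so ω_n = 5.518 rad/s and ζ = 7.42/(2·5.518) = 0.6723.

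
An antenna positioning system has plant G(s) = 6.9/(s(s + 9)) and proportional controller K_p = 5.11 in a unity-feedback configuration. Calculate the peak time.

T_p = 0.811 s

Closed-loop characteristic equation: s² + 9s + 35.26 = 0, so ω_n = 5.938 rad/s and ζ = 9/(2·5.938) = 0.7578.
Damped frequency ω_d = ω_n√(1−ζ²) = 3.874 rad/s, so peak time T_p = π/ω_d = 0.811 s.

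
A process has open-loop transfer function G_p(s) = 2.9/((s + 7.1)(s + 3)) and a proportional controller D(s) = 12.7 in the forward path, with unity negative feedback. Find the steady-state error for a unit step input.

The loop is type 0. Static position error constant K_pos = D(0)·G_p(0) = 12.7·0.1362 = 1.729.
Steady-state error to a unit step: e_ss = 1/(1+K_pos) = 1/2.729 = 0.366.

0.366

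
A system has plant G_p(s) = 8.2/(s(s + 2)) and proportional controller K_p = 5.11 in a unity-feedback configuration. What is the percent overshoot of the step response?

61.2%

From 1 + K_pG_p(s) = 0: s² + 2s + 41.9 = 0 ⇒ ω_n = 6.473, ζ = 0.1545.
%OS = 100·exp(−πζ/√(1−ζ²)) = 100·exp(−π·0.1545/√0.9761) = 61.2%.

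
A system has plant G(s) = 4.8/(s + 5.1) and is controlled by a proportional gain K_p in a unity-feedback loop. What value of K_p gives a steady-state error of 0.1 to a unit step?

K_p = 9.56

The loop is type 0, so e_ss(step) = 1/(1 + K_pos) with K_pos = K_p·G(0).
G(0) = 0.9412. Require 1/(1 + K_p·0.9412) = 0.1, so 1 + 0.9412·K_p = 10.
K_p = (10 − 1)/0.9412 = 9.56.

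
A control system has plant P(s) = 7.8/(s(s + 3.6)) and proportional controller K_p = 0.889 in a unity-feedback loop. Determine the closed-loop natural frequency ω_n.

ω_n = 2.63 rad/s

The closed-loop denominator is s(s+3.6) + 0.889·7.8 = s² + 3.6s + 6.934.
Matching s² + 2ζω_n s + ω_n²: ω_n = √6.934 = 2.633 rad/s and 2ζω_n = 3.6, so ζ = 3.6/(2·2.633) = 0.684.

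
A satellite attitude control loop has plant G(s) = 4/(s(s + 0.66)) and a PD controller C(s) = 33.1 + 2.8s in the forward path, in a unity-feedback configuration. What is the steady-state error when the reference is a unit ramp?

The loop has one pole at the origin (type 1). Velocity error constant K_v = lim_{s→0} s·C(s)G(s) = 33.1·4/0.66 = 200.6.
Steady-state error to a unit ramp: e_ss = 1/K_v = 0.00498.

0.00498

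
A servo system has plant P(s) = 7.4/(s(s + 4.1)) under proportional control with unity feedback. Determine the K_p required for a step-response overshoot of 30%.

K_p = 4.43

From %OS = 100·exp(−πζ/√(1−ζ²)) = 30%, ζ = −ln(0.3)/√(π²+ln²(0.3)) = 0.3579.
Characteristic equation s² + 4.1s + 7.4K_p = 0 gives ζ = 4.1/(2√(7.4K_p)).
Setting ζ = 0.3579: √(7.4K_p) = 4.1/(2·0.3579) = 5.729, so K_p = 32.82/7.4 = 4.43.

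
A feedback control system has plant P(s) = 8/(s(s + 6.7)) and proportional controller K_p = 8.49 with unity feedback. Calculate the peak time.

T_p = 0.417 s

From 1 + K_pP(s) = 0: s² + 6.7s + 67.92 = 0 ⇒ ω_n = 8.241, ζ = 0.4065.
Damped frequency ω_d = ω_n√(1−ζ²) = 7.53 rad/s, so peak time T_p = π/ω_d = 0.417 s.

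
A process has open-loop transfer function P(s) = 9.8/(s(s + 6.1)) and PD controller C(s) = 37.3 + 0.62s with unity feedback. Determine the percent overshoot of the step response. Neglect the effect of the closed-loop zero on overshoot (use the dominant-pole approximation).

34.8%

Forward path: (37.3 + 0.62s)·9.8/(s(s+6.1)). The closed-loop characteristic equation is s² + (6.1 + 9.8·0.62)s + 9.8·37.3 = 0.
That is s² + 12.18s + 365.5 = 0, so ω_n = 19.12 rad/s and ζ = 12.18/(2·19.12) = 0.3184.
%OS = 100·exp(−πζ/√(1−ζ²)) = 34.8%.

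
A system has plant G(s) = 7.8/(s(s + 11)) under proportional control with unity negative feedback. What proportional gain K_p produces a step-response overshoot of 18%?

From %OS = 100·exp(−πζ/√(1−ζ²)) = 18%, ζ = −ln(0.18)/√(π²+ln²(0.18)) = 0.4791.
Characteristic equation s² + 11s + 7.8K_p = 0 gives ζ = 11/(2√(7.8K_p)).
Setting ζ = 0.4791: √(7.8K_p) = 11/(2·0.4791) = 11.48, so K_p = 131.8/7.8 = 16.9.

K_p = 16.9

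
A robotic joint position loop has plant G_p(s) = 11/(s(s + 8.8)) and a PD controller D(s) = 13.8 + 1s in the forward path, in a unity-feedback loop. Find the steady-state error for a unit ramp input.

The loop has one pole at the origin (type 1). Velocity error constant K_v = lim_{s→0} s·D(s)G_p(s) = 13.8·11/8.8 = 17.25.
Steady-state error to a unit ramp: e_ss = 1/K_v = 0.058.

0.058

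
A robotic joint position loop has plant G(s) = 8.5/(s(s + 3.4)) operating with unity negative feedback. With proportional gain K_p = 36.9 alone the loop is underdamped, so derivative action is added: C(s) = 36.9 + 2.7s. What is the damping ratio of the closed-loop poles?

Forward path: (36.9 + 2.7s)·8.5/(s(s+3.4)). The closed-loop characteristic equation is s² + (3.4 + 8.5·2.7)s + 8.5·36.9 = 0.
That is s² + 26.35s + 313.6 = 0, so ω_n = 17.71 rad/s and ζ = 26.35/(2·17.71) = 0.7439.

ζ = 0.744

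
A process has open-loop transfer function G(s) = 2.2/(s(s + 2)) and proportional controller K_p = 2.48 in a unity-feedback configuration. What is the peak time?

T_p = 1.49 s

Closed-loop characteristic equation: s² + 2s + 5.456 = 0, so ω_n = 2.336 rad/s and ζ = 2/(2·2.336) = 0.4281.
Damped frequency ω_d = ω_n√(1−ζ²) = 2.111 rad/s, so peak time T_p = π/ω_d = 1.49 s.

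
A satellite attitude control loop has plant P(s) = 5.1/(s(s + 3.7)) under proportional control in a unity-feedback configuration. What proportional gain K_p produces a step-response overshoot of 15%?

K_p = 2.51

From %OS = 100·exp(−πζ/√(1−ζ²)) = 15%, ζ = −ln(0.15)/√(π²+ln²(0.15)) = 0.5169.
Characteristic equation s² + 3.7s + 5.1K_p = 0 gives ζ = 3.7/(2√(5.1K_p)).
Setting ζ = 0.5169: √(5.1K_p) = 3.7/(2·0.5169) = 3.579, so K_p = 12.81/5.1 = 2.51.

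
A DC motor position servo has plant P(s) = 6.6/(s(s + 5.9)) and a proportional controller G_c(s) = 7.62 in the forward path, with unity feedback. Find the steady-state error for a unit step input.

0

The open loop G_c(s)P(s) has a pole at the origin (type 1), so the static position error constant is infinite and e_ss = 1/(1+∞) = 0.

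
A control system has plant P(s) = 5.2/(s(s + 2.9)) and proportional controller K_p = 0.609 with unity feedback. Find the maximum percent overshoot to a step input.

The closed-loop denominator s² + 2.9s + 3.167 gives ω_n = √3.167 = 1.78 and ζ = 2.9/(2ω_n) = 0.8148.
%OS = 100·exp(−πζ/√(1−ζ²)) = 100·exp(−π·0.8148/√0.3361) = 1.21%.

1.21%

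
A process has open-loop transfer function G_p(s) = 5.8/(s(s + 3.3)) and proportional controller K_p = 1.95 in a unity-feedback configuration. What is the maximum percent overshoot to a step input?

From 1 + K_pG_p(s) = 0: s² + 3.3s + 11.31 = 0 ⇒ ω_n = 3.363, ζ = 0.4906.
%OS = 100·exp(−πζ/√(1−ζ²)) = 100·exp(−π·0.4906/√0.7593) = 17.1%.

17.1%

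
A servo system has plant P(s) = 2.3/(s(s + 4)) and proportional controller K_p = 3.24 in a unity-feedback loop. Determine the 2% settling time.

T_s ≈ 2 s

Closed-loop characteristic equation: s² + 4s + 7.452 = 0, so ω_n = 2.73 rad/s and ζ = 4/(2·2.73) = 0.7326.
2% settling time T_s ≈ 4/(ζω_n) = 4/2 = 2 s.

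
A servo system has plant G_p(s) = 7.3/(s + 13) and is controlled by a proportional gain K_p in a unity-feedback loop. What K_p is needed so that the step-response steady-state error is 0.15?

K_p = 10.1

The loop is type 0, so e_ss(step) = 1/(1 + K_pos) with K_pos = K_p·G_p(0).
G_p(0) = 0.5615. Require 1/(1 + K_p·0.5615) = 0.15, so 1 + 0.5615·K_p = 6.667.
K_p = (6.667 − 1)/0.5615 = 10.1.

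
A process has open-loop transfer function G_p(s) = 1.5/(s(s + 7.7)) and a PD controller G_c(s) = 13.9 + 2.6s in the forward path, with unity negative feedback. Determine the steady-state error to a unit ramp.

The loop has one pole at the origin (type 1). Velocity error constant K_v = lim_{s→0} s·G_c(s)G_p(s) = 13.9·1.5/7.7 = 2.708.
Steady-state error to a unit ramp: e_ss = 1/K_v = 0.369.

0.369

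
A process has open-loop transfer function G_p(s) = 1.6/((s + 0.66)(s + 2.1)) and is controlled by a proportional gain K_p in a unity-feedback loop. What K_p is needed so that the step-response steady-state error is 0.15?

K_p = 4.91

The loop is type 0, so e_ss(step) = 1/(1 + K_pos) with K_pos = K_p·G_p(0).
G_p(0) = 1.154. Require 1/(1 + K_p·1.154) = 0.15, so 1 + 1.154·K_p = 6.667.
K_p = (6.667 − 1)/1.154 = 4.91.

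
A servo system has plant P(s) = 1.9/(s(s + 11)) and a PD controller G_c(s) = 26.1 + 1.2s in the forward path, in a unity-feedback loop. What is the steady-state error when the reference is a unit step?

0

The open loop G_c(s)P(s) has a pole at the origin (type 1), so the static position error constant is infinite and e_ss = 1/(1+∞) = 0.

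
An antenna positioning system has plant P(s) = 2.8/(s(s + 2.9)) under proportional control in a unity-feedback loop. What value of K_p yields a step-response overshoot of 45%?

K_p = 12.4

From %OS = 100·exp(−πζ/√(1−ζ²)) = 45%, ζ = −ln(0.45)/√(π²+ln²(0.45)) = 0.2463.
Characteristic equation s² + 2.9s + 2.8K_p = 0 gives ζ = 2.9/(2√(2.8K_p)).
Setting ζ = 0.2463: √(2.8K_p) = 2.9/(2·0.2463) = 5.886, so K_p = 34.65/2.8 = 12.4.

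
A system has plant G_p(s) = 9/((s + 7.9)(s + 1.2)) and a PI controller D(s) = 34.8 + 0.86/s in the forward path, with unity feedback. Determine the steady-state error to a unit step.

0

The open loop D(s)G_p(s) has a pole at the origin (type 1), so the static position error constant is infinite and e_ss = 1/(1+∞) = 0.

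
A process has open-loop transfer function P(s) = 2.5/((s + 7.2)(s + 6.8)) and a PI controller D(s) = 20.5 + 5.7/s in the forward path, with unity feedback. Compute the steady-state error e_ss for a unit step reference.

0

The open loop D(s)P(s) has a pole at the origin (type 1), so the static position error constant is infinite and e_ss = 1/(1+∞) = 0.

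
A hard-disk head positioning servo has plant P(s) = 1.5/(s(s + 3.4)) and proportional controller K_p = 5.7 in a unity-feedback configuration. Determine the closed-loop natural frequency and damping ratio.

1 + K_p·P(s) = 0 gives s² + 3.4s + 8.55 = 0.
Matching s² + 2ζω_n s + ω_n²: ω_n = √8.55 = 2.924 rad/s and 2ζω_n = 3.4, so ζ = 3.4/(2·2.924) = 0.581.

ω_n = 2.92 rad/s, ζ = 0.581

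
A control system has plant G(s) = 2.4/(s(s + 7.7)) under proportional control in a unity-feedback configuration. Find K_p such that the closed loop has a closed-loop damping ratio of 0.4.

K_p = 38.6

Closed-loop characteristic equation: s² + 7.7s + K_p·2.4 = 0.
So ω_n = √(2.4K_p) and 2ζω_n = 7.7, giving ζ = 7.7/(2√(2.4K_p)).
Setting ζ = 0.4: √(2.4K_p) = 7.7/(2·0.4) = 9.625, so K_p = 92.64/2.4 = 38.6.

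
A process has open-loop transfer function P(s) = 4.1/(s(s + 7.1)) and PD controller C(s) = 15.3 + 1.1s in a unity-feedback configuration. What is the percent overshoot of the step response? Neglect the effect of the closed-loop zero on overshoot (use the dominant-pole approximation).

Forward path: (15.3 + 1.1s)·4.1/(s(s+7.1)). The closed-loop characteristic equation is s² + (7.1 + 4.1·1.1)s + 4.1·15.3 = 0.
That is s² + 11.61s + 62.73 = 0, so ω_n = 7.92 rad/s and ζ = 11.61/(2·7.92) = 0.7329.
%OS = 100·exp(−πζ/√(1−ζ²)) = 3.39%.

3.39%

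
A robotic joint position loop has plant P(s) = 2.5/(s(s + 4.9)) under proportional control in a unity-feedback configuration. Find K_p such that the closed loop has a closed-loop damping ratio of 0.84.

K_p = 3.4

Closed-loop characteristic equation: s² + 4.9s + K_p·2.5 = 0.
So ω_n = √(2.5K_p) and 2ζω_n = 4.9, giving ζ = 4.9/(2√(2.5K_p)).
Setting ζ = 0.84: √(2.5K_p) = 4.9/(2·0.84) = 2.917, so K_p = 8.507/2.5 = 3.4.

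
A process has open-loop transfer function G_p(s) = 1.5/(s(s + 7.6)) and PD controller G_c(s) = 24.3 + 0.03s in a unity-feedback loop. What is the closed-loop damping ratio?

ζ = 0.633

Forward path: (24.3 + 0.03s)·1.5/(s(s+7.6)). The closed-loop characteristic equation is s² + (7.6 + 1.5·0.03)s + 1.5·24.3 = 0.
That is s² + 7.645s + 36.45 = 0, so ω_n = 6.037 rad/s and ζ = 7.645/(2·6.037) = 0.6331.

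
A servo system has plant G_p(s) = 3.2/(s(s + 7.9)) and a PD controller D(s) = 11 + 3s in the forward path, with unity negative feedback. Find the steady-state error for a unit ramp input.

0.224

The loop has one pole at the origin (type 1). Velocity error constant K_v = lim_{s→0} s·D(s)G_p(s) = 11·3.2/7.9 = 4.456.
Steady-state error to a unit ramp: e_ss = 1/K_v = 0.224.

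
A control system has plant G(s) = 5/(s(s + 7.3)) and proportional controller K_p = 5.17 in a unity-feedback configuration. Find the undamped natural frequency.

ω_n = 5.08 rad/s

With unity feedback the closed-loop characteristic equation is s² + 7.3s + 5.17·5 = s² + 7.3s + 25.85 = 0.
Matching s² + 2ζω_n s + ω_n²: ω_n = √25.85 = 5.084 rad/s and 2ζω_n = 7.3, so ζ = 7.3/(2·5.084) = 0.718.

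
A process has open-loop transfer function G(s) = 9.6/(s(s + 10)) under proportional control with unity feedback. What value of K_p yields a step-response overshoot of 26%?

K_p = 16.8

From %OS = 100·exp(−πζ/√(1−ζ²)) = 26%, ζ = −ln(0.26)/√(π²+ln²(0.26)) = 0.3941.
Characteristic equation s² + 10s + 9.6K_p = 0 gives ζ = 10/(2√(9.6K_p)).
Setting ζ = 0.3941: √(9.6K_p) = 10/(2·0.3941) = 12.69, so K_p = 161/9.6 = 16.8.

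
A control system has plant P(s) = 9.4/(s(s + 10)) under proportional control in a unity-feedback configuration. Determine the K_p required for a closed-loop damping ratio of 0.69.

K_p = 5.59

Closed-loop characteristic equation: s² + 10s + K_p·9.4 = 0.
So ω_n = √(9.4K_p) and 2ζω_n = 10, giving ζ = 10/(2√(9.4K_p)).
Setting ζ = 0.69: √(9.4K_p) = 10/(2·0.69) = 7.246, so K_p = 52.51/9.4 = 5.59.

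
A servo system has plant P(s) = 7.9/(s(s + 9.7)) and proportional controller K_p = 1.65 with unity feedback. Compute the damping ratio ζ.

ζ = 1.34

With unity feedback the closed-loop characteristic equation is s² + 9.7s + 1.65·7.9 = s² + 9.7s + 13.04 = 0.
So ω_n² = 13.04 ⇒ ω_n = 3.61 rad/s, and ζ = 9.7/(2ω_n) = 1.34.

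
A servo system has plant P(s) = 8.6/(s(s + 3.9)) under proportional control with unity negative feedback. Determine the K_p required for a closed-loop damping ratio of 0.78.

K_p = 0.727

Closed-loop characteristic equation: s² + 3.9s + K_p·8.6 = 0.
So ω_n = √(8.6K_p) and 2ζω_n = 3.9, giving ζ = 3.9/(2√(8.6K_p)).
Setting ζ = 0.78: √(8.6K_p) = 3.9/(2·0.78) = 2.5, so K_p = 6.25/8.6 = 0.727.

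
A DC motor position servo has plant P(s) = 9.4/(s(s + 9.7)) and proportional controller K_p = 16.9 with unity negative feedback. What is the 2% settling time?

T_s ≈ 0.825 s

Closed-loop characteristic equation: s² + 9.7s + 158.9 = 0, so ω_n = 12.6 rad/s and ζ = 9.7/(2·12.6) = 0.3848.
2% settling time T_s ≈ 4/(ζω_n) = 4/4.85 = 0.825 s.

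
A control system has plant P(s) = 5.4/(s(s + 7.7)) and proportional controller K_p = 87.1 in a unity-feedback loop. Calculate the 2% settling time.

Closed-loop characteristic equation: s² + 7.7s + 470.3 = 0, so ω_n = 21.69 rad/s and ζ = 7.7/(2·21.69) = 0.1775.
2% settling time T_s ≈ 4/(ζω_n) = 4/3.85 = 1.04 s.

T_s ≈ 1.04 s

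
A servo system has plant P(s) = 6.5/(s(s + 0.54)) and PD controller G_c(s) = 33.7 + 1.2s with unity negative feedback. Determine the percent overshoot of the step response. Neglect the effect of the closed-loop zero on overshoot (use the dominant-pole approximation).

Forward path: (33.7 + 1.2s)·6.5/(s(s+0.54)). The closed-loop characteristic equation is s² + (0.54 + 6.5·1.2)s + 6.5·33.7 = 0.
That is s² + 8.34s + 219.1 = 0, so ω_n = 14.8 rad/s and ζ = 8.34/(2·14.8) = 0.2818.
%OS = 100·exp(−πζ/√(1−ζ²)) = 39.8%.

39.8%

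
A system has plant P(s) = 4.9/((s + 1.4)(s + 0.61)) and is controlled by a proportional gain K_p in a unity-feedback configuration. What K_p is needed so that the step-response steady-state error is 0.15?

The loop is type 0, so e_ss(step) = 1/(1 + K_pos) with K_pos = K_p·P(0).
P(0) = 5.738. Require 1/(1 + K_p·5.738) = 0.15, so 1 + 5.738·K_p = 6.667.
K_p = (6.667 − 1)/5.738 = 0.988.

K_p = 0.988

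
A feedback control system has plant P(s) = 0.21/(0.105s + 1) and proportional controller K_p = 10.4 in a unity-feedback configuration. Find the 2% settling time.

T_s ≈ 0.132 s

Closed loop: T(s) = K_p·P/(1+K_p·P) = 2.184/(0.105s + 1 + 2.184), with pole at s = −(1 + 2.184)/0.105 = −30.32.
τ = 1/30.32 = 0.03298 s, so 2% settling time ≈ 4τ = 0.132 s.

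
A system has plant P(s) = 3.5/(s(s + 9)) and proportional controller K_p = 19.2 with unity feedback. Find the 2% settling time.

T_s ≈ 0.889 s

From 1 + K_pP(s) = 0: s² + 9s + 67.2 = 0 ⇒ ω_n = 8.198, ζ = 0.5489.
2% settling time T_s ≈ 4/(ζω_n) = 4/4.5 = 0.889 s.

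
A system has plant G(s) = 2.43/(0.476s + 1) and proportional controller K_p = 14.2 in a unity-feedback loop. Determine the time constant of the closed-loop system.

Closed loop: T(s) = K_p·G/(1+K_p·G) = 34.51/(0.476s + 1 + 34.51), with pole at s = −(1 + 34.51)/0.476 = −74.59.
Closed-loop time constant τ = 1/74.59 = 0.0134 s.

τ = 0.0134 s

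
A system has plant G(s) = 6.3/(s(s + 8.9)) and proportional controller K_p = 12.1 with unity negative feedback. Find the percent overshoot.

Closed-loop characteristic equation: s² + 8.9s + 76.23 = 0, so ω_n = 8.731 rad/s and ζ = 8.9/(2·8.731) = 0.5097.
%OS = 100·exp(−πζ/√(1−ζ²)) = 100·exp(−π·0.5097/√0.7402) = 15.6%.

15.6%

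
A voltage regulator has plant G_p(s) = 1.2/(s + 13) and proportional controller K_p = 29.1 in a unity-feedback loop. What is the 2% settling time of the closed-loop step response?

Closed-loop transfer function: T(s) = K_p·G_p(s)/(1 + K_p·G_p(s)) = 34.92/(s + 13 + 34.92) = 34.92/(s + 47.92).
Time constant τ = 1/47.92 = 0.02087 s, so the 2% settling time is about 4τ = 0.0835 s.

T_s ≈ 0.0835 s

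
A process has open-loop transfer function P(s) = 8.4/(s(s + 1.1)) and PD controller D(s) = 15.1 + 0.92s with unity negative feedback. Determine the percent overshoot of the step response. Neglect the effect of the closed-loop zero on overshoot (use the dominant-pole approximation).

Forward path: (15.1 + 0.92s)·8.4/(s(s+1.1)). The closed-loop characteristic equation is s² + (1.1 + 8.4·0.92)s + 8.4·15.1 = 0.
That is s² + 8.828s + 126.8 = 0, so ω_n = 11.26 rad/s and ζ = 8.828/(2·11.26) = 0.3919.
%OS = 100·exp(−πζ/√(1−ζ²)) = 26.2%.

26.2%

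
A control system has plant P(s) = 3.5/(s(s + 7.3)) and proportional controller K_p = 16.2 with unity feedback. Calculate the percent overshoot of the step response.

17.5%

The closed-loop denominator s² + 7.3s + 56.7 gives ω_n = √56.7 = 7.53 and ζ = 7.3/(2ω_n) = 0.4847.
%OS = 100·exp(−πζ/√(1−ζ²)) = 100·exp(−π·0.4847/√0.765) = 17.5%.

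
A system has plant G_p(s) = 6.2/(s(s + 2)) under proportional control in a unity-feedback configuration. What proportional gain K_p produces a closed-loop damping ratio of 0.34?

Closed-loop characteristic equation: s² + 2s + K_p·6.2 = 0.
So ω_n = √(6.2K_p) and 2ζω_n = 2, giving ζ = 2/(2√(6.2K_p)).
Setting ζ = 0.34: √(6.2K_p) = 2/(2·0.34) = 2.941, so K_p = 8.651/6.2 = 1.4.

K_p = 1.4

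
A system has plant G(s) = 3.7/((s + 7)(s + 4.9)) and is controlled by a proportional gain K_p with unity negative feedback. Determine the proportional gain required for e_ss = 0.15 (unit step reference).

K_p = 52.5

Steady-state error for a unit step on this type-0 loop is 1/(1 + K_p·G(0)).
G(0) = 0.1079. Require 1/(1 + K_p·0.1079) = 0.15, so 1 + 0.1079·K_p = 6.667.
K_p = (6.667 − 1)/0.1079 = 52.5.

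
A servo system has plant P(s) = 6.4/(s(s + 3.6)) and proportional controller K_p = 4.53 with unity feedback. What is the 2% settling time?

The closed-loop denominator s² + 3.6s + 28.99 gives ω_n = √28.99 = 5.384 and ζ = 3.6/(2ω_n) = 0.3343.
2% settling time T_s ≈ 4/(ζω_n) = 4/1.8 = 2.22 s.

T_s ≈ 2.22 s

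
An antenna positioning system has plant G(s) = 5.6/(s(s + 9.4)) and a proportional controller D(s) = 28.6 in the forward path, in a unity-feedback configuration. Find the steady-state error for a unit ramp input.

0.0587

The loop has one pole at the origin (type 1). Velocity error constant K_v = lim_{s→0} s·D(s)G(s) = 28.6·5.6/9.4 = 17.04.
Steady-state error to a unit ramp: e_ss = 1/K_v = 0.0587.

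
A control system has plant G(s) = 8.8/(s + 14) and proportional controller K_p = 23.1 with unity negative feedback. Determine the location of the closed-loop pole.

s = -217.3

Closed-loop transfer function: T(s) = K_p·G(s)/(1 + K_p·G(s)) = 203.3/(s + 14 + 203.3) = 203.3/(s + 217.3).
The closed-loop pole is at s = −217.3.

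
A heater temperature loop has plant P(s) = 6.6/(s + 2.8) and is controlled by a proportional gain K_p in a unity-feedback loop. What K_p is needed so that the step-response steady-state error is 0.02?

K_p = 20.8

The loop is type 0, so e_ss(step) = 1/(1 + K_pos) with K_pos = K_p·P(0).
P(0) = 2.357. Require 1/(1 + K_p·2.357) = 0.02, so 1 + 2.357·K_p = 50.
K_p = (50 − 1)/2.357 = 20.8.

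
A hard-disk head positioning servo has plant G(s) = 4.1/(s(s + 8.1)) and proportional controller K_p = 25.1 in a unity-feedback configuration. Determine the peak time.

T_p = 0.338 s

From 1 + K_pG(s) = 0: s² + 8.1s + 102.9 = 0 ⇒ ω_n = 10.14, ζ = 0.3992.
Damped frequency ω_d = ω_n√(1−ζ²) = 9.301 rad/s, so peak time T_p = π/ω_d = 0.338 s.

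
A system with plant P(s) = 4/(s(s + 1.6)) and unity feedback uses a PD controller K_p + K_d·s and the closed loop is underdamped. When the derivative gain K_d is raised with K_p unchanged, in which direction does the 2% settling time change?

Characteristic equation s² + (1.6 + 4K_d)s + 4K_p = 0: raising K_d increases ζω_n = (1.6+4K_d)/2 while the loop stays underdamped, so T_s ≈ 4/(ζω_n) decreases.

decrease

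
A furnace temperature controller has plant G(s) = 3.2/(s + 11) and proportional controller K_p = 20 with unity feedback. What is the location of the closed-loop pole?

s = -75

Closed-loop transfer function: T(s) = K_p·G(s)/(1 + K_p·G(s)) = 64/(s + 11 + 64) = 64/(s + 75).
The closed-loop pole is at s = −75.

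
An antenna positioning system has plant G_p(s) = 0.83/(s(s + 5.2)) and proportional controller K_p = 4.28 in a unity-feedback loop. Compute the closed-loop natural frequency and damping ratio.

ω_n = 1.88 rad/s, ζ = 1.38

The closed-loop denominator is s(s+5.2) + 4.28·0.83 = s² + 5.2s + 3.552.
Matching s² + 2ζω_n s + ω_n²: ω_n = √3.552 = 1.885 rad/s and 2ζω_n = 5.2, so ζ = 5.2/(2·1.885) = 1.38.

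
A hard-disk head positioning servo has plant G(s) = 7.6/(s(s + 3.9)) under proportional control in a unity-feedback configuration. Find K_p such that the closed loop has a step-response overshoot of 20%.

From %OS = 100·exp(−πζ/√(1−ζ²)) = 20%, ζ = −ln(0.2)/√(π²+ln²(0.2)) = 0.4559.
Characteristic equation s² + 3.9s + 7.6K_p = 0 gives ζ = 3.9/(2√(7.6K_p)).
Setting ζ = 0.4559: √(7.6K_p) = 3.9/(2·0.4559) = 4.277, so K_p = 18.29/7.6 = 2.41.

K_p = 2.41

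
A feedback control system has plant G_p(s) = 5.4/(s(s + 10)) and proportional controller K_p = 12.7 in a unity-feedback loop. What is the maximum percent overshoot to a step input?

9.26%

The closed-loop denominator s² + 10s + 68.58 gives ω_n = √68.58 = 8.281 and ζ = 10/(2ω_n) = 0.6038.
%OS = 100·exp(−πζ/√(1−ζ²)) = 100·exp(−π·0.6038/√0.6355) = 9.26%.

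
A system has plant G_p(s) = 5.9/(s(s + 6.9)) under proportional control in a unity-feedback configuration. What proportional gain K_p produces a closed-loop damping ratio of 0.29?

Closed-loop characteristic equation: s² + 6.9s + K_p·5.9 = 0.
So ω_n = √(5.9K_p) and 2ζω_n = 6.9, giving ζ = 6.9/(2√(5.9K_p)).
Setting ζ = 0.29: √(5.9K_p) = 6.9/(2·0.29) = 11.9, so K_p = 141.5/5.9 = 24.

K_p = 24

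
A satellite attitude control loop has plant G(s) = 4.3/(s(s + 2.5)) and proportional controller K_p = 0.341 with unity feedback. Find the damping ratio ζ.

ζ = 1.03

With unity feedback the closed-loop characteristic equation is s² + 2.5s + 0.341·4.3 = s² + 2.5s + 1.466 = 0.
Matching s² + 2ζω_n s + ω_n²: ω_n = √1.466 = 1.211 rad/s and 2ζω_n = 2.5, so ζ = 2.5/(2·1.211) = 1.03.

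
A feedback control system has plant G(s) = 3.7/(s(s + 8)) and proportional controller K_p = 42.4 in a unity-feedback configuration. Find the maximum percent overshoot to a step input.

34.7%

The closed-loop denominator s² + 8s + 156.9 gives ω_n = √156.9 = 12.53 and ζ = 8/(2ω_n) = 0.3194.
%OS = 100·exp(−πζ/√(1−ζ²)) = 100·exp(−π·0.3194/√0.898) = 34.7%.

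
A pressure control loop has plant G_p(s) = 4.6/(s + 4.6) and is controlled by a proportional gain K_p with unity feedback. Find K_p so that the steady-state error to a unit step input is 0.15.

K_p = 5.67

Steady-state error for a unit step on this type-0 loop is 1/(1 + K_p·G_p(0)).
G_p(0) = 1. Require 1/(1 + K_p·1) = 0.15, so 1 + 1·K_p = 6.667.
K_p = (6.667 − 1)/1 = 5.67.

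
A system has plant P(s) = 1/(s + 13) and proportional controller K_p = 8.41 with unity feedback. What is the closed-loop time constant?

τ = 0.0467 s

Closed-loop transfer function: T(s) = K_p·P(s)/(1 + K_p·P(s)) = 8.41/(s + 13 + 8.41) = 8.41/(s + 21.41).
Time constant τ = 1/21.41 = 0.0467 s.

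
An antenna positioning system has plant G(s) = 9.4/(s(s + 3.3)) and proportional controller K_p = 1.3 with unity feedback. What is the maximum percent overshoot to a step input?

18.6%

From 1 + K_pG(s) = 0: s² + 3.3s + 12.22 = 0 ⇒ ω_n = 3.496, ζ = 0.472.
%OS = 100·exp(−πζ/√(1−ζ²)) = 100·exp(−π·0.472/√0.7772) = 18.6%.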